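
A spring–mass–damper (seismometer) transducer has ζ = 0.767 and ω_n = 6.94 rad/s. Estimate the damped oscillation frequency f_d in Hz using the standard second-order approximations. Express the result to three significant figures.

ω_d = ω_n√(1−ζ²) = 6.94·√0.412 = 4.45 rad/s.
f_d = ω_d/(2π) = 0.709 Hz.

f_d ≈ 0.709 Hz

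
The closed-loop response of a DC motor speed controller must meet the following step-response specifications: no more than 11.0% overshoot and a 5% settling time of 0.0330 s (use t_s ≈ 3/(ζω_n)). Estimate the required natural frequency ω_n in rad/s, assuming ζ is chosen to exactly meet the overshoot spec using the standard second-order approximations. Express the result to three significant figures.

Inverting the overshoot relation: ζ = |ln 0.110|/√(π² + ln²0.110) = 0.575.
Then ω_n = 3/(ζ t_s) = 3/(0.575 × 0.0330) = 158 rad/s.

ω_n ≈ 158 rad/s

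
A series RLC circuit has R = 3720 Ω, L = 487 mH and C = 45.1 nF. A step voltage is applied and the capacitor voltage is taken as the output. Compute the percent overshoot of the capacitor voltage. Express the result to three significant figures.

%OS ≈ 11.6%

For a series RLC circuit (capacitor voltage as output), ω_n = 1/√(LC) = 1/√(487 mH · 45.1 nF) = 6750 rad/s.
ζ = (R/2)·√(C/L) = (3720/2)·√(45.1 nF/487 mH) = 0.566.
%OS = 100·exp(−πζ/√(1−ζ²)) = 11.6%.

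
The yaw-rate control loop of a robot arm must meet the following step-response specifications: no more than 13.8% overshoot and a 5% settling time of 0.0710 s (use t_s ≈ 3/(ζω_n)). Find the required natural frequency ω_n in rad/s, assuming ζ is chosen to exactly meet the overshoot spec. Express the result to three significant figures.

ω_n ≈ 79.2 rad/s

ζ = −ln(OS)/√(π² + (ln OS)²). With OS = 0.138, ln OS = −1.981 and ζ = 1.981/3.714 = 0.533.
From t_s ≈ 3/(ζω_n): ω_n = 3/(ζ·t_s) = 3/(0.533·0.0710) = 79.2 rad/s.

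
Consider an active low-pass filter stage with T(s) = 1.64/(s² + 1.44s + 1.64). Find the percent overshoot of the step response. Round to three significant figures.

%OS ≈ 11.8%

ω_n = √1.64 = 1.28 rad/s; ζ = 1.44/(2·1.28) = 0.562.
Overshoot: exp(−π·0.562/√(1−0.562²)) = 0.118, i.e. 11.8%.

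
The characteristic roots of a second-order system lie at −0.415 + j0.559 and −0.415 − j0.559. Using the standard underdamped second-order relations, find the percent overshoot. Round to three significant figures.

|pole| = ω_n = √(0.415² + 0.559²) = 0.696 rad/s; ζ = cos θ = σ/ω_n = 0.596.
Overshoot: exp(−π·0.596/√(1−0.596²)) = 0.0971, i.e. 9.71%.

%OS ≈ 9.71%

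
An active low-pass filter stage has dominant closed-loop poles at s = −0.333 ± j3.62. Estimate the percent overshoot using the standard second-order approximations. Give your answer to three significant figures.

%OS ≈ 74.9%

The poles are at −σ ± jω_d with σ = 0.333 and ω_d = 3.62, so ω_n = √(σ²+ω_d²) = 3.64 rad/s and ζ = σ/ω_n = 0.0916.
Overshoot: exp(−π·0.0916/√(1−0.0916²)) = 0.749, i.e. 74.9%.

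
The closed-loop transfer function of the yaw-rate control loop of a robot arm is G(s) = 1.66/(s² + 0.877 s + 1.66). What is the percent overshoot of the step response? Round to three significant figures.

Matching coefficients with s² + 2ζω_n s + ω_n² gives ω_n² = 1.66 ⇒ ω_n = 1.29 rad/s, and ζ = 0.877/(2ω_n) = 0.340.
%OS = 100·exp(−πζ/√(1−ζ²)) = 32.1%.

%OS ≈ 32.1%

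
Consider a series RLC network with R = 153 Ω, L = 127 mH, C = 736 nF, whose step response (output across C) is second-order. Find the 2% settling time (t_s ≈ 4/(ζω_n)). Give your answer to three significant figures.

t_s ≈ 0.00664 s

For a series RLC circuit (capacitor voltage as output), ω_n = 1/√(LC) = 1/√(127 mH · 736 nF) = 3270 rad/s.
ζ = (R/2)·√(C/L) = (153/2)·√(736 nF/127 mH) = 0.184.
t_s ≈ 4/(ζω_n) = 0.00664 s.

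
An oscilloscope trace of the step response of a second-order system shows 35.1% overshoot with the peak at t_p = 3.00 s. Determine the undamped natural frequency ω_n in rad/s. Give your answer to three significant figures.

From the overshoot, ζ = −ln(OS)/√(π²+ln²(OS)) = 0.316.
t_p = π/ω_d ⇒ ω_d = 1.05 rad/s; then ω_n = ω_d/√(1−ζ²) = 1.10 rad/s.

ω_n ≈ 1.10 rad/s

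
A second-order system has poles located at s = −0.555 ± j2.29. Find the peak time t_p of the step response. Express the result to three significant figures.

t_p = π/ω_d with ω_d = 2.29 (the imaginary part), so t_p = 1.37 s.

t_p ≈ 1.37 s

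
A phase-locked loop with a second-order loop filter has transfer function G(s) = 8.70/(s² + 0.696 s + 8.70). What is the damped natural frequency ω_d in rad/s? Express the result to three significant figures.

ω_n = √8.70 = 2.95 rad/s; ζ = 0.696/(2·2.95) = 0.118.
ω_d = 2.95·√(1 − 0.118²) = 2.93 rad/s.

ω_d ≈ 2.93 rad/s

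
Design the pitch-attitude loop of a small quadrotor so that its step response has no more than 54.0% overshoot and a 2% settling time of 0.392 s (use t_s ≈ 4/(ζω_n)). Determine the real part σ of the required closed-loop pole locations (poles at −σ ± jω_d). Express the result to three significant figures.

The settling-time spec alone fixes σ = ζω_n = 4/t_s = 4/0.392 = 10.2.
(Overshoot then fixes ζ = 0.192 and hence ω_d = σ·√(1−ζ²)/ζ = 52.0 rad/s.)

σ ≈ 10.2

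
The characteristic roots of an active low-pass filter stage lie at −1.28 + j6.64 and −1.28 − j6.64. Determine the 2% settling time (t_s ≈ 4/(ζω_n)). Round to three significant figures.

t_s ≈ 3.12 s

For poles at −σ ± jω_d, ζω_n = σ = 1.28, so t_s ≈ 4/σ = 3.12 s.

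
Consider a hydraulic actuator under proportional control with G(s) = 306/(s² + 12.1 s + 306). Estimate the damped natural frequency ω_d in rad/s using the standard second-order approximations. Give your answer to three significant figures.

ω_d ≈ 16.4 rad/s

Matching coefficients with s² + 2ζω_n s + ω_n² gives ω_n² = 306 ⇒ ω_n = 17.5 rad/s, and ζ = 12.1/(2ω_n) = 0.346.
The damped frequency ω_d = ω_n√(1−ζ²) = 16.4 rad/s.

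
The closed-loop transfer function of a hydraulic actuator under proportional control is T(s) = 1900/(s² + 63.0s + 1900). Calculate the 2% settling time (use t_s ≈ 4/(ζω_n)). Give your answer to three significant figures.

Comparing the denominator to s² + 2ζω_n s + ω_n²: ω_n = √1900 = 43.6 rad/s, and 2ζω_n = 63.0 so ζ = 63.0/(2·43.6) = 0.723.
t_s ≈ 4/(ζω_n) = 4/(0.723·43.6) = 0.127 s.

t_s ≈ 0.127 s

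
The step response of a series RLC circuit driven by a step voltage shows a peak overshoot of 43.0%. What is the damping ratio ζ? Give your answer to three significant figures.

ζ ≈ 0.259

ζ = −ln(OS)/√(π² + (ln OS)²). With OS = 0.430, ln OS = −0.8440 and ζ = 0.8440/3.253 = 0.259.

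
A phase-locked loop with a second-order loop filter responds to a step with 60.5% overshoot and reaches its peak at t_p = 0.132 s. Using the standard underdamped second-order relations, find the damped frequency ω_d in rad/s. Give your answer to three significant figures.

ω_d ≈ 23.8 rad/s

t_p = π/ω_d, so ω_d = π/0.132 = 23.8 rad/s.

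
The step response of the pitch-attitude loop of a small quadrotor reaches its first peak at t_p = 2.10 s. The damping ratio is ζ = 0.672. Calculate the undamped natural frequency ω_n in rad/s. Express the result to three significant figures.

ω_n ≈ 2.02 rad/s

Peak time t_p = π/ω_d, so ω_d = π/t_p = π/2.10 = 1.50 rad/s.
ω_n = ω_d/√(1−ζ²) = 1.50/√0.548 = 2.02 rad/s.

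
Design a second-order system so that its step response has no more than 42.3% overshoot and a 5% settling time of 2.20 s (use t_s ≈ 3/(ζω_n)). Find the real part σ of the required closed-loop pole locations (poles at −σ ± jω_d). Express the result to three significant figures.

σ ≈ 1.36

The settling-time spec alone fixes σ = ζω_n = 3/t_s = 3/2.20 = 1.36.
(Overshoot then fixes ζ = 0.264 and hence ω_d = σ·√(1−ζ²)/ζ = 4.98 rad/s.)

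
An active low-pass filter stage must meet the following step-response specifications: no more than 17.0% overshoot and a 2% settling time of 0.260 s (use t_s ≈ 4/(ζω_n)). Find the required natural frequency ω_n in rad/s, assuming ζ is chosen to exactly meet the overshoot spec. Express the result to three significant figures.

From %OS = 100·exp(−πζ/√(1−ζ²)), invert to get ζ = −ln(OS)/√(π² + ln²(OS)) with OS = 0.170.
−ln 0.170 = 1.772, so ζ = 1.772/√(π² + 3.140) = 0.491.
Then ω_n = 4/(ζ t_s) = 4/(0.491 × 0.260) = 31.3 rad/s.

ω_n ≈ 31.3 rad/s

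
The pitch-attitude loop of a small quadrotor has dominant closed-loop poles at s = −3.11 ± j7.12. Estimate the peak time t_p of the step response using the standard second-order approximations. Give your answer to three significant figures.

t_p ≈ 0.441 s

t_p = π/ω_d with ω_d = 7.12 (the imaginary part), so t_p = 0.441 s.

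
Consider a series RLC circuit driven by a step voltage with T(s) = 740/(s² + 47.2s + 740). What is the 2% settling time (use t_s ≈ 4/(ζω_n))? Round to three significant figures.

Matching coefficients with s² + 2ζω_n s + ω_n² gives ω_n² = 740 ⇒ ω_n = 27.2 rad/s, and ζ = 47.2/(2ω_n) = 0.868.
t_s ≈ 4/(ζω_n) = 4/(0.868·27.2) = 0.169 s.

t_s ≈ 0.169 s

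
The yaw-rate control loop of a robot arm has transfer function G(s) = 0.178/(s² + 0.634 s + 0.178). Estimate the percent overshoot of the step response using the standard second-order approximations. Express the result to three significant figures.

ω_n = √0.178 = 0.422 rad/s; ζ = 0.634/(2·0.422) = 0.751.
%OS = 100 e^{−πζ/√(1−ζ²)} with ζ = 0.751 gives 2.80%.

%OS ≈ 2.80%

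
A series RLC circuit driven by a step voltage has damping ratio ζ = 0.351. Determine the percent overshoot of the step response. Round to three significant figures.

For an underdamped second-order system, %OS = 100·exp(−πζ/√(1−ζ²)).
πζ/√(1−ζ²) = π·0.351/√(1−0.123) = 1.178, so %OS = 100·e^(−1.178) = 30.8%.

%OS ≈ 30.8%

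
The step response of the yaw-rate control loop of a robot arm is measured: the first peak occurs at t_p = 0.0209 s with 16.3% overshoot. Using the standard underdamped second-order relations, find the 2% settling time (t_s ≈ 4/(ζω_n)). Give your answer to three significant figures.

t_s ≈ 0.0461 s

From the overshoot, ζ = −ln(OS)/√(π²+ln²(OS)) = 0.500.
t_p = π/ω_d ⇒ ω_d = 150 rad/s; then ω_n = ω_d/√(1−ζ²) = 174 rad/s.
t_s ≈ 4/(ζω_n) = 4/(0.500·174) = 0.0461 s.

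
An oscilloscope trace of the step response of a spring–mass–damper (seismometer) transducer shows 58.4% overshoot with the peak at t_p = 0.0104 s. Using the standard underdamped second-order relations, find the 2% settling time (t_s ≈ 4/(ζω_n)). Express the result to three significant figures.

t_s ≈ 0.0773 s

ζ from %OS: ζ = |ln 0.584|/√(π²+ln²0.584) = 0.169.
From t_p = π/ω_d, ω_d = π/0.0104 = 302 rad/s, so ω_n = ω_d/√(1−ζ²) = 306 rad/s.
t_s ≈ 4/(ζω_n) = 4/(0.169·306) = 0.0773 s.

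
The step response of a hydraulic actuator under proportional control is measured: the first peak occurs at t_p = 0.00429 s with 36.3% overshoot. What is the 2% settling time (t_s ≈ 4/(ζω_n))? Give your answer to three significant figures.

ζ from %OS: ζ = |ln 0.363|/√(π²+ln²0.363) = 0.307.
t_p = π/ω_d ⇒ ω_d = 732 rad/s; then ω_n = ω_d/√(1−ζ²) = 769 rad/s.
t_s ≈ 4/(ζω_n) = 4/(0.307·769) = 0.0169 s.

t_s ≈ 0.0169 s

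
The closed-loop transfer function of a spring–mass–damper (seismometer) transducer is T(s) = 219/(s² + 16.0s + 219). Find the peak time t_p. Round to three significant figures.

Comparing the denominator to s² + 2ζω_n s + ω_n²: ω_n = √219 = 14.8 rad/s, and 2ζω_n = 16.0 so ζ = 16.0/(2·14.8) = 0.541.
ω_d = ω_n√(1−ζ²) = 12.4 rad/s. Then t_p = π/ω_d = 0.252 s.

t_p ≈ 0.252 s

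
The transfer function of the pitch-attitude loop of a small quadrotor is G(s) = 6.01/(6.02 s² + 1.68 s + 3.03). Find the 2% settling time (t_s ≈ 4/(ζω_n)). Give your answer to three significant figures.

Dividing through by 6.02: denominator becomes s² + 0.2791 s + 0.5033.
So ω_n = √0.5033 = 0.709 rad/s and ζ = 0.2791/(2·0.709) = 0.197.
t_s ≈ 4/(ζω_n) = 28.7 s.

t_s ≈ 28.7 s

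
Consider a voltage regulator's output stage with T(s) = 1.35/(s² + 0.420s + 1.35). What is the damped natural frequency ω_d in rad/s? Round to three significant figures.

ω_d ≈ 1.14 rad/s

Comparing the denominator to s² + 2ζω_n s + ω_n²: ω_n = √1.35 = 1.16 rad/s, and 2ζω_n = 0.420 so ζ = 0.420/(2·1.16) = 0.181.
ω_d = ω_n√(1−ζ²) = 1.14 rad/s.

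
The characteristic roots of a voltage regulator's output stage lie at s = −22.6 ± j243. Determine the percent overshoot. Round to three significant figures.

The poles are at −σ ± jω_d with σ = 22.6 and ω_d = 243, so ω_n = √(σ²+ω_d²) = 244 rad/s and ζ = σ/ω_n = 0.0926.
%OS = 100 e^{−πζ/√(1−ζ²)} with ζ = 0.0926 gives 74.7%.

%OS ≈ 74.7%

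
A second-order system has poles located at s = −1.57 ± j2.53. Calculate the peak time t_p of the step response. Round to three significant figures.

t_p = π/ω_d with ω_d = 2.53 (the imaginary part), so t_p = 1.24 s.

t_p ≈ 1.24 s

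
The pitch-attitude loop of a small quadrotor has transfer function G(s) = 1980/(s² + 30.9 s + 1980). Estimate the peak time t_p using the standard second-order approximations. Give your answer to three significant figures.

Matching coefficients with s² + 2ζω_n s + ω_n² gives ω_n² = 1980 ⇒ ω_n = 44.5 rad/s, and ζ = 30.9/(2ω_n) = 0.347.
ω_d = ω_n√(1−ζ²) = 41.7 rad/s. Then t_p = π/ω_d = 0.0753 s.

t_p ≈ 0.0753 s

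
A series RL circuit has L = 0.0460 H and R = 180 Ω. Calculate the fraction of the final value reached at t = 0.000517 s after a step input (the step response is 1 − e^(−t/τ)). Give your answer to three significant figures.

τ = L/R = 0.0460/180 = 0.000256 s.
y(t)/y_∞ = 1 − e^(−t/τ) = 1 − e^(−0.000517/0.000256) = 1 − e^(−2.02) = 0.868.

y/y_∞ ≈ 0.868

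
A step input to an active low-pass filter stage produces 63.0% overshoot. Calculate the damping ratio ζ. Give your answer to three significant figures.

ζ ≈ 0.146

ζ = −ln(OS)/√(π² + (ln OS)²). With OS = 0.630, ln OS = −0.4620 and ζ = 0.4620/3.175 = 0.146.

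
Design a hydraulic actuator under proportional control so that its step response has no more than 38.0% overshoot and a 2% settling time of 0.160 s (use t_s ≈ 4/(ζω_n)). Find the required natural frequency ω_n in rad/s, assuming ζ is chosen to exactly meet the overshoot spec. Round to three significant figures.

ω_n ≈ 84.9 rad/s

ζ = −ln(OS)/√(π² + (ln OS)²). With OS = 0.380, ln OS = −0.9676 and ζ = 0.9676/3.287 = 0.294.
From t_s ≈ 4/(ζω_n): ω_n = 4/(ζ·t_s) = 4/(0.294·0.160) = 84.9 rad/s.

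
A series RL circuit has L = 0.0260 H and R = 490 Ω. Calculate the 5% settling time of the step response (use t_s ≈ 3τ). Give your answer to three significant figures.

t_s ≈ 0.000159 s

τ = L/R = 0.0260/490 = 0.0000531 s.
t_s ≈ 3τ = 0.000159 s.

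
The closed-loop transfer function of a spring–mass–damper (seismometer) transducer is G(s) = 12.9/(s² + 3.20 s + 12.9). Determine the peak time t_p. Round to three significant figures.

t_p ≈ 0.977 s

ω_n = √12.9 = 3.59 rad/s; ζ = 3.20/(2·3.59) = 0.445.
ω_d = ω_n√(1−ζ²) = 3.22 rad/s. Then t_p = π/ω_d = 0.977 s.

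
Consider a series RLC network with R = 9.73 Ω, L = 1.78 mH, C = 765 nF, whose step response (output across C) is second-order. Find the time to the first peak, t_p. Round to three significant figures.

For a series RLC circuit (capacitor voltage as output), ω_n = 1/√(LC) = 1/√(1.78 mH · 765 nF) = 27100 rad/s.
ζ = (R/2)·√(C/L) = (9.73/2)·√(765 nF/1.78 mH) = 0.101.
ω_d = 27100·√(1 − 0.101²) = 27000 rad/s. t_p = π/ω_d = 0.000117 s.

t_p ≈ 0.000117 s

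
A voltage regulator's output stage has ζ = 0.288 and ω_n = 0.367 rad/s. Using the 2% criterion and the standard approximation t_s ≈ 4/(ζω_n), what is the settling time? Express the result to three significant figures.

t_s ≈ 37.8 s

t_s ≈ 4/(ζω_n) = 4/(0.288 × 0.367) = 37.8 s.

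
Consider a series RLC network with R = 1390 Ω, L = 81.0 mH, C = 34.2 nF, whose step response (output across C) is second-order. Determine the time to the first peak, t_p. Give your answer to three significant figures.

For a series RLC circuit (capacitor voltage as output), ω_n = 1/√(LC) = 1/√(81.0 mH · 34.2 nF) = 19000 rad/s.
ζ = (R/2)·√(C/L) = (1390/2)·√(34.2 nF/81.0 mH) = 0.452.
The damped frequency ω_d = ω_n√(1−ζ²) = 17000 rad/s. t_p = π/ω_d = 0.000185 s.

t_p ≈ 0.000185 s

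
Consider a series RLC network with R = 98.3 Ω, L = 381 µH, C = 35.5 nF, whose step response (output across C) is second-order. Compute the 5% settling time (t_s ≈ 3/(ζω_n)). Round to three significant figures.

t_s ≈ 0.0000233 s

For a series RLC circuit (capacitor voltage as output), ω_n = 1/√(LC) = 1/√(381 µH · 35.5 nF) = 272000 rad/s.
ζ = (R/2)·√(C/L) = (98.3/2)·√(35.5 nF/381 µH) = 0.474.
t_s ≈ 3/(ζω_n) = 0.0000233 s.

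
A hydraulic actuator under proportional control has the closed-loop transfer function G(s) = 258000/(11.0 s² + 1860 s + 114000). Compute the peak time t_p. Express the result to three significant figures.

Dividing through by 11.0: denominator becomes s² + 169.1 s + 10360.
So ω_n = √10360 = 102 rad/s and ζ = 169.1/(2·102) = 0.830.
ω_d = 102·√(1 − 0.830²) = 56.7 rad/s. t_p = π/ω_d = 0.0554 s.

t_p ≈ 0.0554 s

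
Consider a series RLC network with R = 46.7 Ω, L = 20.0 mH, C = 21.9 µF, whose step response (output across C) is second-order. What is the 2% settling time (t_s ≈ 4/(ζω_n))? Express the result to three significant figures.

For a series RLC circuit (capacitor voltage as output), ω_n = 1/√(LC) = 1/√(20.0 mH · 21.9 µF) = 1510 rad/s.
ζ = (R/2)·√(C/L) = (46.7/2)·√(21.9 µF/20.0 mH) = 0.773.
t_s ≈ 4/(ζω_n) = 0.00343 s.

t_s ≈ 0.00343 s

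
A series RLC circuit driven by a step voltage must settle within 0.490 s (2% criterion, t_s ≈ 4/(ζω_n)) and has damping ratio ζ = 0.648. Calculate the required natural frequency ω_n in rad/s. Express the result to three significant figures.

Rearranging t_s ≈ 4/(ζω_n) gives ω_n = 4/(ζ·t_s) = 4/(0.648 × 0.490) = 12.6 rad/s.

ω_n ≈ 12.6 rad/s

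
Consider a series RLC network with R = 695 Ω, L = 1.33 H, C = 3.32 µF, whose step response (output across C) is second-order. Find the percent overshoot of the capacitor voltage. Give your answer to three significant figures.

For a series RLC circuit (capacitor voltage as output), ω_n = 1/√(LC) = 1/√(1.33 H · 3.32 µF) = 476 rad/s.
ζ = (R/2)·√(C/L) = (695/2)·√(3.32 µF/1.33 H) = 0.549.
Overshoot: exp(−π·0.549/√(1−0.549²)) = 0.127, i.e. 12.7%.

%OS ≈ 12.7%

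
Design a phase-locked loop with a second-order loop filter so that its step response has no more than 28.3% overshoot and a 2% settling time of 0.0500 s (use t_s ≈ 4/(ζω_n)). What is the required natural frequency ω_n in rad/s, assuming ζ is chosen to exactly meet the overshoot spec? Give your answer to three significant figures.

From %OS = 100·exp(−πζ/√(1−ζ²)), invert to get ζ = −ln(OS)/√(π² + ln²(OS)) with OS = 0.283.
−ln 0.283 = 1.262, so ζ = 1.262/√(π² + 1.593) = 0.373.
Then ω_n = 4/(ζ t_s) = 4/(0.373 × 0.0500) = 215 rad/s.

ω_n ≈ 215 rad/s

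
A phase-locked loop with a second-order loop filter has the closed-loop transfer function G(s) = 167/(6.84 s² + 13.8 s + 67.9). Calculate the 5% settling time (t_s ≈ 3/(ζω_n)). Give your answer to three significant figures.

Dividing through by 6.84: denominator becomes s² + 2.018 s + 9.927.
So ω_n = √9.927 = 3.15 rad/s and ζ = 2.018/(2·3.15) = 0.320.
t_s ≈ 3/(ζω_n) = 2.97 s.

t_s ≈ 2.97 s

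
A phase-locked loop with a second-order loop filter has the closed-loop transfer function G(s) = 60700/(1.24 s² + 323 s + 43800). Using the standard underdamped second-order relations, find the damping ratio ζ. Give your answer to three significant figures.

Dividing through by 1.24: denominator becomes s² + 260.5 s + 35320.
So ω_n = √35320 = 188 rad/s and ζ = 260.5/(2·188) = 0.693.

ζ ≈ 0.693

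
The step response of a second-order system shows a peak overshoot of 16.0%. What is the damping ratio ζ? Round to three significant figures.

From %OS = 100·exp(−πζ/√(1−ζ²)), invert to get ζ = −ln(OS)/√(π² + ln²(OS)) with OS = 0.160.
−ln 0.160 = 1.833, so ζ = 1.833/√(π² + 3.358) = 0.504.

ζ ≈ 0.504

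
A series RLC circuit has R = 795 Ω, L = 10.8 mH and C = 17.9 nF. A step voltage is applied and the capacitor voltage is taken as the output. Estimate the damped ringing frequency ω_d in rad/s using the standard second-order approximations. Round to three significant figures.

ω_d ≈ 61800 rad/s

For a series RLC circuit (capacitor voltage as output), ω_n = 1/√(LC) = 1/√(10.8 mH · 17.9 nF) = 71900 rad/s.
ζ = (R/2)·√(C/L) = (795/2)·√(17.9 nF/10.8 mH) = 0.512.
The damped frequency ω_d = ω_n√(1−ζ²) = 61800 rad/s.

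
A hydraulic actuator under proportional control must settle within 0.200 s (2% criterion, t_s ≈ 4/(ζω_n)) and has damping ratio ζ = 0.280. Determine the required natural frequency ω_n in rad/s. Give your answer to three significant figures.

Rearranging t_s ≈ 4/(ζω_n) gives ω_n = 4/(ζ·t_s) = 4/(0.280 × 0.200) = 71.4 rad/s.

ω_n ≈ 71.4 rad/s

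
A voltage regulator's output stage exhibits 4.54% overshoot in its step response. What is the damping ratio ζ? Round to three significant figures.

ζ ≈ 0.701

ζ = −ln(OS)/√(π² + (ln OS)²). With OS = 0.0454, ln OS = −3.092 and ζ = 3.092/4.408 = 0.701.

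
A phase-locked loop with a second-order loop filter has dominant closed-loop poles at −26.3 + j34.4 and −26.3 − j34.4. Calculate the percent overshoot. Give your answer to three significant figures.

The poles are at −σ ± jω_d with σ = 26.3 and ω_d = 34.4, so ω_n = √(σ²+ω_d²) = 43.3 rad/s and ζ = σ/ω_n = 0.607.
%OS = 100 e^{−πζ/√(1−ζ²)} with ζ = 0.607 gives 9.05%.

%OS ≈ 9.05%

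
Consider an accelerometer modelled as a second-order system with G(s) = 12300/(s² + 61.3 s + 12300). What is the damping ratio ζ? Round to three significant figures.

ζ ≈ 0.276

Matching coefficients with s² + 2ζω_n s + ω_n² gives ω_n² = 12300 ⇒ ω_n = 111 rad/s, and ζ = 61.3/(2ω_n) = 0.276.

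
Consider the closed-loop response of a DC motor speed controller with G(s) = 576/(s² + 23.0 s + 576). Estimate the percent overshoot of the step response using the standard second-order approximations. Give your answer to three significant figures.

ω_n = √576 = 24.0 rad/s; ζ = 23.0/(2·24.0) = 0.479.
%OS = 100·exp(−πζ/√(1−ζ²)) = 18.0%.

%OS ≈ 18.0%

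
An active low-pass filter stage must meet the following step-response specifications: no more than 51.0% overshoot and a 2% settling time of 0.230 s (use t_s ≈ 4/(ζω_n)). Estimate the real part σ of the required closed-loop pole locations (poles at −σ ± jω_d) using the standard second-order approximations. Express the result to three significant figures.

σ ≈ 17.4

The settling-time spec alone fixes σ = ζω_n = 4/t_s = 4/0.230 = 17.4.
(Overshoot then fixes ζ = 0.210 and hence ω_d = σ·√(1−ζ²)/ζ = 81.1 rad/s.)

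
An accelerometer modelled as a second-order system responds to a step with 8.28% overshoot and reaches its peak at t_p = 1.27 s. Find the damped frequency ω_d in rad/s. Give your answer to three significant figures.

ω_d ≈ 2.47 rad/s

t_p = π/ω_d, so ω_d = π/1.27 = 2.47 rad/s.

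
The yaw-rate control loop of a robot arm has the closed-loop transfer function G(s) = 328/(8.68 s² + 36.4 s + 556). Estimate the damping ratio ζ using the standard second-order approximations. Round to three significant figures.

ζ ≈ 0.262

Dividing through by 8.68: denominator becomes s² + 4.194 s + 64.06.
So ω_n = √64.06 = 8.00 rad/s and ζ = 4.194/(2·8.00) = 0.262.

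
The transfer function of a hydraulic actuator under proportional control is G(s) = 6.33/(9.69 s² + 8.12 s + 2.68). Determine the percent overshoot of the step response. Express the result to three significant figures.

Dividing through by 9.69: denominator becomes s² + 0.8380 s + 0.2766.
So ω_n = √0.2766 = 0.526 rad/s and ζ = 0.8380/(2·0.526) = 0.797.
%OS = 100 e^{−πζ/√(1−ζ²)} with ζ = 0.797 gives 1.59%.

%OS ≈ 1.59%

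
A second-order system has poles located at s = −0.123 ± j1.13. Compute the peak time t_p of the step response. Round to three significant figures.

t_p ≈ 2.78 s

t_p = π/ω_d with ω_d = 1.13 (the imaginary part), so t_p = 2.78 s.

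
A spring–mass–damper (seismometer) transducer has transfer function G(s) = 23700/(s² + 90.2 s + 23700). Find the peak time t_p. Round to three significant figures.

t_p ≈ 0.0213 s

Comparing the denominator to s² + 2ζω_n s + ω_n²: ω_n = √23700 = 154 rad/s, and 2ζω_n = 90.2 so ζ = 90.2/(2·154) = 0.293.
ω_d = ω_n√(1−ζ²) = 147 rad/s. Then t_p = π/ω_d = 0.0213 s.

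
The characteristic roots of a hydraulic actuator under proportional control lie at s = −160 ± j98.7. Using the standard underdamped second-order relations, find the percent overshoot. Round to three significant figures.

|pole| = ω_n = √(160² + 98.7²) = 188 rad/s; ζ = cos θ = σ/ω_n = 0.851.
%OS = 100·exp(−πζ/√(1−ζ²)) = 0.614%.

%OS ≈ 0.614%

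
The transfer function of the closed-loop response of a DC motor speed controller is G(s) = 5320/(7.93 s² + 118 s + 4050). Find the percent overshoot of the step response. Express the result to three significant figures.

Dividing through by 7.93: denominator becomes s² + 14.88 s + 510.7.
So ω_n = √510.7 = 22.6 rad/s and ζ = 14.88/(2·22.6) = 0.329.
Overshoot: exp(−π·0.329/√(1−0.329²)) = 0.334, i.e. 33.4%.

%OS ≈ 33.4%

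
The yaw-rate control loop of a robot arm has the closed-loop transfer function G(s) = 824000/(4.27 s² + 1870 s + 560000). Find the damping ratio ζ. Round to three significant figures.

ζ ≈ 0.605

Dividing through by 4.27: denominator becomes s² + 437.9 s + 131100.
So ω_n = √131100 = 362 rad/s and ζ = 437.9/(2·362) = 0.605.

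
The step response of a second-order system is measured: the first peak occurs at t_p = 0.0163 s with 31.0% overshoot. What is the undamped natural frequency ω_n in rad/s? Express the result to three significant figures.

ζ from %OS: ζ = |ln 0.310|/√(π²+ln²0.310) = 0.349.
From t_p = π/ω_d, ω_d = π/0.0163 = 193 rad/s, so ω_n = ω_d/√(1−ζ²) = 206 rad/s.

ω_n ≈ 206 rad/s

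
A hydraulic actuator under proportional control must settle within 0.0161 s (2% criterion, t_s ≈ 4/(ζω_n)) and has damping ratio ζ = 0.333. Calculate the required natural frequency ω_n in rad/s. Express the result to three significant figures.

ω_n ≈ 746 rad/s

Rearranging t_s ≈ 4/(ζω_n) gives ω_n = 4/(ζ·t_s) = 4/(0.333 × 0.0161) = 746 rad/s.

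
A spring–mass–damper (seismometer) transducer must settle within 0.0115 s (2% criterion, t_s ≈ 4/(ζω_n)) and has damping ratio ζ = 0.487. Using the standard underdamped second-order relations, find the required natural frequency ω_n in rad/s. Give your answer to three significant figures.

Rearranging t_s ≈ 4/(ζω_n) gives ω_n = 4/(ζ·t_s) = 4/(0.487 × 0.0115) = 714 rad/s.

ω_n ≈ 714 rad/s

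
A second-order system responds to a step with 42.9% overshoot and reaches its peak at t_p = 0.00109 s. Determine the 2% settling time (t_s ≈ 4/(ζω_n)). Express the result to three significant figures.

t_s ≈ 0.00515 s

ζ from %OS: ζ = |ln 0.429|/√(π²+ln²0.429) = 0.260.
t_p = π/ω_d ⇒ ω_d = 2880 rad/s; then ω_n = ω_d/√(1−ζ²) = 2980 rad/s.
t_s ≈ 4/(ζω_n) = 4/(0.260·2980) = 0.00515 s.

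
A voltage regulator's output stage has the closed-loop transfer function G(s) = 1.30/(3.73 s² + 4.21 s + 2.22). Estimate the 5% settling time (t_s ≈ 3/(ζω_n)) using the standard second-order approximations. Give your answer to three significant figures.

t_s ≈ 5.32 s

Dividing through by 3.73: denominator becomes s² + 1.129 s + 0.5952.
So ω_n = √0.5952 = 0.771 rad/s and ζ = 1.129/(2·0.771) = 0.732.
t_s ≈ 3/(ζω_n) = 5.32 s.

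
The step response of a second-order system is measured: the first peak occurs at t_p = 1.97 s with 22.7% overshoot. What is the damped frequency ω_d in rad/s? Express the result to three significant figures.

ω_d ≈ 1.59 rad/s

t_p = π/ω_d, so ω_d = π/1.97 = 1.59 rad/s.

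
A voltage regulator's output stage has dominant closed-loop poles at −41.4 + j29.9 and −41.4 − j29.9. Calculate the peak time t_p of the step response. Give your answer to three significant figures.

t_p ≈ 0.105 s

t_p = π/ω_d with ω_d = 29.9 (the imaginary part), so t_p = 0.105 s.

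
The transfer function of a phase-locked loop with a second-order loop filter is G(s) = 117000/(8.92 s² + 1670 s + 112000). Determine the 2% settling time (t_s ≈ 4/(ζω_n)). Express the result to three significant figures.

Dividing through by 8.92: denominator becomes s² + 187.2 s + 12560.
So ω_n = √12560 = 112 rad/s and ζ = 187.2/(2·112) = 0.835.
t_s ≈ 4/(ζω_n) = 0.0427 s.

t_s ≈ 0.0427 s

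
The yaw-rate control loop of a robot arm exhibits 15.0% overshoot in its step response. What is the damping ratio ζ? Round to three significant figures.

ζ ≈ 0.517

From %OS = 100·exp(−πζ/√(1−ζ²)), invert to get ζ = −ln(OS)/√(π² + ln²(OS)) with OS = 0.150.
−ln 0.150 = 1.897, so ζ = 1.897/√(π² + 3.599) = 0.517.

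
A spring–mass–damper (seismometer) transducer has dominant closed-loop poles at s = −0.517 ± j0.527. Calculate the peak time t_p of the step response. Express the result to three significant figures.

t_p ≈ 5.96 s

t_p = π/ω_d with ω_d = 0.527 (the imaginary part), so t_p = 5.96 s.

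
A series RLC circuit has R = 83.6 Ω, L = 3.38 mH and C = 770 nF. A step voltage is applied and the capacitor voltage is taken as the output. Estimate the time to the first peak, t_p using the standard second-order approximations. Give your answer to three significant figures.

t_p ≈ 0.000207 s

For a series RLC circuit (capacitor voltage as output), ω_n = 1/√(LC) = 1/√(3.38 mH · 770 nF) = 19600 rad/s.
ζ = (R/2)·√(C/L) = (83.6/2)·√(770 nF/3.38 mH) = 0.631.
The damped frequency ω_d = ω_n√(1−ζ²) = 15200 rad/s. t_p = π/ω_d = 0.000207 s.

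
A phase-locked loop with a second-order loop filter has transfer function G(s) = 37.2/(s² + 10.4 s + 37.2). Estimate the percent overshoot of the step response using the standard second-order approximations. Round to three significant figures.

Comparing the denominator to s² + 2ζω_n s + ω_n²: ω_n = √37.2 = 6.10 rad/s, and 2ζω_n = 10.4 so ζ = 10.4/(2·6.10) = 0.853.
Overshoot: exp(−π·0.853/√(1−0.853²)) = 0.00595, i.e. 0.595%.

%OS ≈ 0.595%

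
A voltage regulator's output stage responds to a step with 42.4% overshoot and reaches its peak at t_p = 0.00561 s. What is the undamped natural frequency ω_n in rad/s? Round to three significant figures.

ω_n ≈ 581 rad/s

From the overshoot, ζ = −ln(OS)/√(π²+ln²(OS)) = 0.263.
t_p = π/ω_d ⇒ ω_d = 560 rad/s; then ω_n = ω_d/√(1−ζ²) = 581 rad/s.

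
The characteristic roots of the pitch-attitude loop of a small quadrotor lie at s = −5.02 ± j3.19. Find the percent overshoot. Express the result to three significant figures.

%OS ≈ 0.713%

The poles are at −σ ± jω_d with σ = 5.02 and ω_d = 3.19, so ω_n = √(σ²+ω_d²) = 5.95 rad/s and ζ = σ/ω_n = 0.844.
%OS = 100 e^{−πζ/√(1−ζ²)} with ζ = 0.844 gives 0.713%.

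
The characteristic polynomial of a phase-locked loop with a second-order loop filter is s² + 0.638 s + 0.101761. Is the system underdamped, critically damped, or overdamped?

a² − 4b = 0.638² − 4·0.101761 = 0 (repeated real root); the system is critically damped.

critically damped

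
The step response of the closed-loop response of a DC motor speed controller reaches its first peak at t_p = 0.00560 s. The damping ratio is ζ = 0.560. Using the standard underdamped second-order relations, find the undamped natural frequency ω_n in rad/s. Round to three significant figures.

Peak time t_p = π/ω_d, so ω_d = π/t_p = π/0.00560 = 561 rad/s.
ω_n = ω_d/√(1−ζ²) = 561/√0.686 = 677 rad/s.

ω_n ≈ 677 rad/s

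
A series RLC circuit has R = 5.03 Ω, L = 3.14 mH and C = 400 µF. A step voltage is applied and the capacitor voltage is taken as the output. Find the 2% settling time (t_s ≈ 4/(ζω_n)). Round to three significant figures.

t_s ≈ 0.00499 s

For a series RLC circuit (capacitor voltage as output), ω_n = 1/√(LC) = 1/√(3.14 mH · 400 µF) = 892 rad/s.
ζ = (R/2)·√(C/L) = (5.03/2)·√(400 µF/3.14 mH) = 0.898.
t_s ≈ 4/(ζω_n) = 0.00499 s.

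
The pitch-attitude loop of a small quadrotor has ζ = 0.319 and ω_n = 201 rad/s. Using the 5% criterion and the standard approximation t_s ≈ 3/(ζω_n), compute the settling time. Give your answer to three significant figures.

t_s ≈ 3/(ζω_n) = 3/(0.319 × 201) = 0.0468 s.

t_s ≈ 0.0468 s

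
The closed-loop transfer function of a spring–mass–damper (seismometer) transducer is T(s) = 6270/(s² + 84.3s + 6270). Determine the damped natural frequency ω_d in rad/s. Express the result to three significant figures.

Matching coefficients with s² + 2ζω_n s + ω_n² gives ω_n² = 6270 ⇒ ω_n = 79.2 rad/s, and ζ = 84.3/(2ω_n) = 0.532.
ω_d = ω_n√(1−ζ²) = 67.0 rad/s.

ω_d ≈ 67.0 rad/s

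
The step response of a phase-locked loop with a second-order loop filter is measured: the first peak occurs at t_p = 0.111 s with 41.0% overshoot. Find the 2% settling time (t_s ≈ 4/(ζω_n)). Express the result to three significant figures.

ζ from %OS: ζ = |ln 0.410|/√(π²+ln²0.410) = 0.273.
From t_p = π/ω_d, ω_d = π/0.111 = 28.3 rad/s, so ω_n = ω_d/√(1−ζ²) = 29.4 rad/s.
t_s ≈ 4/(ζω_n) = 4/(0.273·29.4) = 0.498 s.

t_s ≈ 0.498 s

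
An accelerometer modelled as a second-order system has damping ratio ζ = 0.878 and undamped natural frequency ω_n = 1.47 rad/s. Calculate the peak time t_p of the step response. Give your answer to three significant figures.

t_p ≈ 4.46 s

The damped frequency is ω_d = ω_n√(1−ζ²) = 1.47·√(1−0.771) = 0.704 rad/s.
Peak time t_p = π/ω_d = π/0.704 = 4.46 s.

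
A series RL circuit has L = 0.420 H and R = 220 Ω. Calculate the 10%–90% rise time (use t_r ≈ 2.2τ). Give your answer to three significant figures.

t_r ≈ 0.00420 s

τ = L/R = 0.420/220 = 0.00191 s.
t_r ≈ 2.2τ = 0.00420 s.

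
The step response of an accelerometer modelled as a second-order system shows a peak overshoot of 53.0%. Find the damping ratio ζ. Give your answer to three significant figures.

ζ ≈ 0.198

ζ = −ln(OS)/√(π² + (ln OS)²). With OS = 0.530, ln OS = −0.6349 and ζ = 0.6349/3.205 = 0.198.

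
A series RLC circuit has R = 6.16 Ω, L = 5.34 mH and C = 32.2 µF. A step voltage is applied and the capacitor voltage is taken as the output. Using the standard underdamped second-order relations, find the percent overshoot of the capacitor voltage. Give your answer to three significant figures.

%OS ≈ 46.1%

For a series RLC circuit (capacitor voltage as output), ω_n = 1/√(LC) = 1/√(5.34 mH · 32.2 µF) = 2410 rad/s.
ζ = (R/2)·√(C/L) = (6.16/2)·√(32.2 µF/5.34 mH) = 0.239.
%OS = 100·exp(−πζ/√(1−ζ²)) = 46.1%.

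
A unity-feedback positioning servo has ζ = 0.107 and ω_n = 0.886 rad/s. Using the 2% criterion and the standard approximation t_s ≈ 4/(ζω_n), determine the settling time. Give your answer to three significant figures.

t_s ≈ 4/(ζω_n) = 4/(0.107 × 0.886) = 42.2 s.

t_s ≈ 42.2 s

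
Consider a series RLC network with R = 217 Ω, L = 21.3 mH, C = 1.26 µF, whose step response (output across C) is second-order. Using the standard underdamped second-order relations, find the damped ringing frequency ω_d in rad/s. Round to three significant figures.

For a series RLC circuit (capacitor voltage as output), ω_n = 1/√(LC) = 1/√(21.3 mH · 1.26 µF) = 6100 rad/s.
ζ = (R/2)·√(C/L) = (217/2)·√(1.26 µF/21.3 mH) = 0.834.
ω_d = 6100·√(1 − 0.834²) = 3360 rad/s.

ω_d ≈ 3360 rad/s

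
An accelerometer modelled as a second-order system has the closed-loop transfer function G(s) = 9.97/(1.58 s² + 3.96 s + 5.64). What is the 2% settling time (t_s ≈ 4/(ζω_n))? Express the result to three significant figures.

t_s ≈ 3.19 s

Dividing through by 1.58: denominator becomes s² + 2.506 s + 3.570.
So ω_n = √3.570 = 1.89 rad/s and ζ = 2.506/(2·1.89) = 0.663.
t_s ≈ 4/(ζω_n) = 3.19 s.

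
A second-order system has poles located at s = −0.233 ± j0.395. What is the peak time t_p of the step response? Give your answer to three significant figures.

t_p = π/ω_d with ω_d = 0.395 (the imaginary part), so t_p = 7.95 s.

t_p ≈ 7.95 s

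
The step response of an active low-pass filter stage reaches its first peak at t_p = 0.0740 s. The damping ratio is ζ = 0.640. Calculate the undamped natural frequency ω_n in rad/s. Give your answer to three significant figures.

Peak time t_p = π/ω_d, so ω_d = π/t_p = π/0.0740 = 42.5 rad/s.
ω_n = ω_d/√(1−ζ²) = 42.5/√0.590 = 55.3 rad/s.

ω_n ≈ 55.3 rad/s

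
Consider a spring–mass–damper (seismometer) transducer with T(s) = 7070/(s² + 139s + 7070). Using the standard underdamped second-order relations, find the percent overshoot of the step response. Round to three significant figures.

Matching coefficients with s² + 2ζω_n s + ω_n² gives ω_n² = 7070 ⇒ ω_n = 84.1 rad/s, and ζ = 139/(2ω_n) = 0.827.
%OS = 100 e^{−πζ/√(1−ζ²)} with ζ = 0.827 gives 0.992%.

%OS ≈ 0.992%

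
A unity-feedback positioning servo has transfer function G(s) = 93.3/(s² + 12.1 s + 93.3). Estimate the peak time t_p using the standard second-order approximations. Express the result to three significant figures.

ω_n = √93.3 = 9.66 rad/s; ζ = 12.1/(2·9.66) = 0.626.
ω_d = 9.66·√(1 − 0.626²) = 7.53 rad/s. Then t_p = π/ω_d = 0.417 s.

t_p ≈ 0.417 s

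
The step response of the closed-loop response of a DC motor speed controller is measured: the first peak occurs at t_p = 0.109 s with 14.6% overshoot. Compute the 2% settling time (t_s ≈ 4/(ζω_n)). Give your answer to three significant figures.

t_s ≈ 0.227 s

From the overshoot, ζ = −ln(OS)/√(π²+ln²(OS)) = 0.522.
t_p = π/ω_d ⇒ ω_d = 28.8 rad/s; then ω_n = ω_d/√(1−ζ²) = 33.8 rad/s.
t_s ≈ 4/(ζω_n) = 4/(0.522·33.8) = 0.227 s.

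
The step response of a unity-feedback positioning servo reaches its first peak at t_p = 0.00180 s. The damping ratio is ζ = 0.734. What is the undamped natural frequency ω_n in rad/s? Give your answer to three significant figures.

ω_n ≈ 2570 rad/s

Peak time t_p = π/ω_d, so ω_d = π/t_p = π/0.00180 = 1750 rad/s.
ω_n = ω_d/√(1−ζ²) = 1750/√0.461 = 2570 rad/s.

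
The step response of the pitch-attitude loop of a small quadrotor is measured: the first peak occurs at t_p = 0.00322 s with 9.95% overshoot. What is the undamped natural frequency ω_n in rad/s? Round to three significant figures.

ω_n ≈ 1210 rad/s

The overshoot fixes ζ = −ln(OS)/√(π²+ln²(OS)) = 0.592.
t_p = π/ω_d ⇒ ω_d = 976 rad/s; then ω_n = ω_d/√(1−ζ²) = 1210 rad/s.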